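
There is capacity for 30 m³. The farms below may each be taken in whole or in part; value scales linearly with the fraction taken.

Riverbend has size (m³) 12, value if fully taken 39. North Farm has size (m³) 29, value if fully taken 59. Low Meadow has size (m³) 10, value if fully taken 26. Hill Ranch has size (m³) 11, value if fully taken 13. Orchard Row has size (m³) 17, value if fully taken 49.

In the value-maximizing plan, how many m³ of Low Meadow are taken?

1

Best value per unit of size first: Riverbend 39/12≈3.25, Orchard Row 49/17≈2.88, Low Meadow 26/10≈2.6, North Farm 59/29≈2.03, Hill Ranch 13/11≈1.18.
All 12 m³ of Riverbend fit (value 39) → 18 remain.
Take all of Orchard Row (17 m³, value 49) → 1 m³ left.
Fill the last 1 m³ with part of Low Meadow: 1/10 of it earns 2.6.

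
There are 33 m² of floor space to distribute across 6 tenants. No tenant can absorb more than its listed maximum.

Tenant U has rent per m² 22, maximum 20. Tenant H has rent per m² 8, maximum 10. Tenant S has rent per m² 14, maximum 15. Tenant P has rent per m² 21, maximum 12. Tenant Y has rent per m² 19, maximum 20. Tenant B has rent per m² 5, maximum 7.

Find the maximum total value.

711

Rank by rent per m²: Tenant U 22 > Tenant P 21 > Tenant Y 19 > Tenant S 14 > Tenant H 8 > Tenant B 5.
Give Tenant U 20 to hit its cap of 20 — 13 left.
Tenant P takes 12 to reach its cap of 12 — 1 left.
Tenant Y: +1 (room for 20) → 1. Pool exhausted.
Total = 22×20 + 21×12 + 19×1 = 711.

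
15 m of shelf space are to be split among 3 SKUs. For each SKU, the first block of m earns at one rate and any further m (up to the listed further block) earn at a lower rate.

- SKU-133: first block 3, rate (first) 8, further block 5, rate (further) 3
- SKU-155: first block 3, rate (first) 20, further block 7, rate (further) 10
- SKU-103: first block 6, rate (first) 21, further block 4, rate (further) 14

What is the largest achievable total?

262

Rank every tier by rate: SKU-103/tier1 21 > SKU-155/tier1 20 > SKU-103/tier2 14 > SKU-155/tier2 10 > SKU-133/tier1 8 > SKU-133/tier2 3.
Fill SKU-103 tier1 block (6 at 21) → 9 left.
SKU-155/tier1 (20): +3 → 6 left.
SKU-103/tier2 (14): +4 → 2 left.
SKU-155 tier2 at 10: only 2 left, fill 2.
Total = 21×6 + 20×3 + 14×4 + 10×2 = 262.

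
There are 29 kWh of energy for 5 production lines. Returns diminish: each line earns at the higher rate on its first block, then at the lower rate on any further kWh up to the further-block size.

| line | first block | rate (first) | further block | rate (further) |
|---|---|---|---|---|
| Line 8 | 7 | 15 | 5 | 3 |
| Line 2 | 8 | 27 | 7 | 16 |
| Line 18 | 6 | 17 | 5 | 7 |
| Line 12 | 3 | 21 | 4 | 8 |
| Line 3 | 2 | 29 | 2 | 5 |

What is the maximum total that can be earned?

Rank every tier by rate: Line 3/first 29 > Line 2/first 27 > Line 12/first 21 > Line 18/first 17 > Line 2/second 16 > Line 8/first 15 > Line 12/second 8 > Line 18/second 7 > Line 3/second 5 > Line 8/second 3.
Fill Line 3 first block (2 at 29) → 27 left.
Line 2 first at 27: fill all 8 → 19 left.
Line 12 first at 21: fill all 3 → 16 left.
Fill Line 18 first block (6 at 17) → 10 left.
Line 2/second (16): +7 → 3 left.
Line 8 first at 15: only 3 left, fill 3.
Total = 29×2 + 27×8 + 21×3 + 17×6 + 16×7 + 15×3 = 596.

596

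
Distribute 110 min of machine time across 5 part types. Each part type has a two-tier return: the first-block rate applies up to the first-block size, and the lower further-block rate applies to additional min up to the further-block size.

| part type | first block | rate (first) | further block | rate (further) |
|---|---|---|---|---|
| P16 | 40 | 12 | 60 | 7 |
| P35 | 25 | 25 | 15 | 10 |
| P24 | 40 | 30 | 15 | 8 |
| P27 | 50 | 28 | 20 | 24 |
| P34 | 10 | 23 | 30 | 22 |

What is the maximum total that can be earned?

3100

Order all 10 blocks by rate: P24/first 30 > P27/first 28 > P35/first 25 > P27/second 24 > P34/first 23 > P34/second 22 > P16/first 12 > P35/second 10 > P24/second 8 > P16/second 7.
P24 first at 30: fill all 40 ; 70 left.
Fill P27 first block (50 at 28) ; 20 left.
P35 first at 25: only 20 left, fill 20.
Total = 30×40 + 28×50 + 25×20 = 3100.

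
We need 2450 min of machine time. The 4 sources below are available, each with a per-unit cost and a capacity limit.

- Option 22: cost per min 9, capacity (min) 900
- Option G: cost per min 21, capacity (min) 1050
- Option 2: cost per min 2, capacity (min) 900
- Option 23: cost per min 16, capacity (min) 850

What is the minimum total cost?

Use sources in increasing cost order.
Take 900 from Option 2 at 2 — need 1550 more.
Take 900 from Option 22 at 9 — need 650 more.
Option 23 at 16: take 650 of its 850 — requirement met.
Option G: unused.
Cost = 900×2 + 900×9 + 650×16 = 20300.

20300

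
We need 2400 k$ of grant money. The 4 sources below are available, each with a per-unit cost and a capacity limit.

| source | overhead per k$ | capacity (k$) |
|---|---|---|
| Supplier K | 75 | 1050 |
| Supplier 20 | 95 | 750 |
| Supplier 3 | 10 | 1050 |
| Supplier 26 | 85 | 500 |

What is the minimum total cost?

114750

Cheapest first:
Supplier 3 at 10: take all 1050 k$ ; 1350 still needed.
Take 1050 from Supplier K at 75 ; need 300 more.
Supplier 26 (85): take the remaining 300 ; done.
Supplier 20: unused.
Cost = 1050×10 + 1050×75 + 300×85 = 114750.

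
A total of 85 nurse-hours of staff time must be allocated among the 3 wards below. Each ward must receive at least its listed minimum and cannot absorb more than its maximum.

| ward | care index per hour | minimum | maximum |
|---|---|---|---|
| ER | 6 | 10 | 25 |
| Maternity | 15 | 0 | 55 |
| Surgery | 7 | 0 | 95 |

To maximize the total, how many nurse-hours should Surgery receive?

Meeting every minimum uses 10+0+0 = 10 nurse-hours, leaving 75.
Highest care index per hour first: Maternity 15 > Surgery 7 > ER 6.
Maternity: +55 to 55 (cap) ; 20 left.
Surgery: +20 (room for 95) → 20. Pool exhausted.

20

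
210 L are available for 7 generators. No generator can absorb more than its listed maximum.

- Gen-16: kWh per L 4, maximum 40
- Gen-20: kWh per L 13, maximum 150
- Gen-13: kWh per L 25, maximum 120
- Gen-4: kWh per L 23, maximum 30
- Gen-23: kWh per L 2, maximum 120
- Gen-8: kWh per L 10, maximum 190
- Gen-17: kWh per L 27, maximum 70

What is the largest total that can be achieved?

5350

Order the generators by kWh per L: Gen-17 27 > Gen-13 25 > Gen-4 23 > Gen-20 13 > Gen-8 10 > Gen-16 4 > Gen-23 2.
Gen-17 takes 70 to reach its cap of 70 ; 140 left.
Gen-13: +120 to 120 (cap) ; 20 left.
Gen-4 has room for 30 but only 20 remain, so it gets 20.
Total = 25×120 + 23×20 + 27×70 = 5350.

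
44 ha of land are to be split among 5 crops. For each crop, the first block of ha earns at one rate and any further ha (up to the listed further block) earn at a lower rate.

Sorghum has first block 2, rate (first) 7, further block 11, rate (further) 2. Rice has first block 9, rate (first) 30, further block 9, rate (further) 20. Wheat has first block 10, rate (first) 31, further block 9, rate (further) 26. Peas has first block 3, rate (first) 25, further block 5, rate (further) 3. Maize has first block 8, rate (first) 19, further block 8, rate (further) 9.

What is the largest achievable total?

Rank every tier by rate: Wheat/tier1 31 > Rice/tier1 30 > Wheat/tier2 26 > Peas/tier1 25 > Rice/tier2 20 > Maize/tier1 19 > Maize/tier2 9 > Sorghum/tier1 7 > Peas/tier2 3 > Sorghum/tier2 2.
Fill Wheat tier1 block (10 at 31) ; 34 left.
Fill Rice tier1 block (9 at 30) ; 25 left.
Wheat tier2 at 26: fill all 9 ; 16 left.
Peas/tier1 (25): +3 ; 13 left.
Rice tier2 at 20: fill all 9 ; 4 left.
4 remain; put them into Maize tier1 at 19.
Total = 31×10 + 30×9 + 26×9 + 25×3 + 20×9 + 19×4 = 1145.

1145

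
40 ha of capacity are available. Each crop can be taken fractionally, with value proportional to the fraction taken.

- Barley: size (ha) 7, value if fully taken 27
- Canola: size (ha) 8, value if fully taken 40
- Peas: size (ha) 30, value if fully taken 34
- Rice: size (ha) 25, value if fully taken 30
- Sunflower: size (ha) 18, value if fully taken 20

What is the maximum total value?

Rank by value-to-size ratio: Canola 40/8≈5, Barley 27/7≈3.86, Rice 30/25≈1.2, Peas 34/30≈1.13, Sunflower 20/18≈1.11.
Canola: take in full, 8 ha for value 40 → 32 left.
Take all of Barley (7 ha, value 27) → 25 ha left.
Rice: take in full, 25 ha for value 30 → 0 left.
Total value = 97.

97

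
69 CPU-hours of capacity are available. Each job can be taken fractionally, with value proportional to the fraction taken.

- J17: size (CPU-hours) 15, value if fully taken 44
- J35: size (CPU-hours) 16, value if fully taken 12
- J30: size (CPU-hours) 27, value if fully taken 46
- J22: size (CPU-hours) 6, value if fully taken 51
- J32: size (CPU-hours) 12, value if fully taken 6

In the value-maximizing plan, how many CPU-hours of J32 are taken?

5

Rank by value-to-size ratio: J22 51/6≈8.5, J17 44/15≈2.93, J30 46/27≈1.7, J35 12/16≈0.75, J32 6/12≈0.5.
All 6 CPU-hours of J22 fit (value 51) ; 63 remain.
Take all of J17 (15 CPU-hours, value 44) ; 48 CPU-hours left.
Take all of J30 (27 CPU-hours, value 46) ; 21 CPU-hours left.
Take all of J35 (16 CPU-hours, value 12) ; 5 CPU-hours left.
5 CPU-hours left: a 5/12 share of J32 gives 6×5/12 = 2.5.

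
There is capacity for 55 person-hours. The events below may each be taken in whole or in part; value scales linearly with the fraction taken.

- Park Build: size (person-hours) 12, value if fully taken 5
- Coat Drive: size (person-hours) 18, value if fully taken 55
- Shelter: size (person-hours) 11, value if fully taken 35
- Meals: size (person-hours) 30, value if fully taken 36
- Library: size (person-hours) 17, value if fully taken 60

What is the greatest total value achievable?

160.8

Best value per unit of size first: Library 60/17≈3.53, Shelter 35/11≈3.18, Coat Drive 55/18≈3.06, Meals 36/30≈1.2, Park Build 5/12≈0.417.
Library: take in full, 17 person-hours for value 60 → 38 left.
Take all of Shelter (11 person-hours, value 35) → 27 person-hours left.
All 18 person-hours of Coat Drive fit (value 55) → 9 remain.
9 person-hours left: a 9/30 share of Meals gives 36×9/30 = 10.8.
Total value = 160.8.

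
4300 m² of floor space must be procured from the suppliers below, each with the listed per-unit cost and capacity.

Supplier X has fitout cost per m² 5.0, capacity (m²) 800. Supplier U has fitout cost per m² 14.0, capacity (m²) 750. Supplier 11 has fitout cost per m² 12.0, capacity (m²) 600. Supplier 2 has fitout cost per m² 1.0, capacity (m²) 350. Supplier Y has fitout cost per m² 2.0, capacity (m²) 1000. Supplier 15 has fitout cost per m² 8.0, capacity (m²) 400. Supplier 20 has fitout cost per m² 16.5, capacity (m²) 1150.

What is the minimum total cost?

33850

Fill from the cheapest supplier first.
Supplier 2 (1.0): use full 350 → 3950 m² to go.
Supplier Y at 2.0: take all 1000 m² → 2950 still needed.
Take 800 from Supplier X at 5.0 → need 2150 more.
Supplier 15 (8.0): use full 400 → 1750 m² to go.
Supplier 11 at 12.0: take all 600 m² → 1150 still needed.
Supplier U (14.0): use full 750 → 400 m² to go.
Supplier 20 (16.5): take the remaining 400 → done.
Cost = 350×1.0 + 1000×2.0 + 800×5.0 + 400×8.0 + 600×12.0 + 750×14.0 + 400×16.5 = 33850.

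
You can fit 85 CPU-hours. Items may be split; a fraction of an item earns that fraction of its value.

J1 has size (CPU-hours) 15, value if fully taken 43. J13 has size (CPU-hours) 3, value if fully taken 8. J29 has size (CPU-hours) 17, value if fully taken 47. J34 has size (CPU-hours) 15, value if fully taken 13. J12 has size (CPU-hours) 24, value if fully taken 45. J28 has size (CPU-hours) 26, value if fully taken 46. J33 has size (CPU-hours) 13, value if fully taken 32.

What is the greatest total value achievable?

Rank by value-to-size ratio: J1 43/15≈2.87, J29 47/17≈2.76, J13 8/3≈2.67, J33 32/13≈2.46, J12 45/24≈1.88, J28 46/26≈1.77, J34 13/15≈0.867.
All 15 CPU-hours of J1 fit (value 43) → 70 remain.
All 17 CPU-hours of J29 fit (value 47) → 53 remain.
All 3 CPU-hours of J13 fit (value 8) → 50 remain.
All 13 CPU-hours of J33 fit (value 32) → 37 remain.
J12: take in full, 24 CPU-hours for value 45 → 13 left.
Fill the last 13 CPU-hours with part of J28: 13/26 of it earns 23.
Total value = 198.

198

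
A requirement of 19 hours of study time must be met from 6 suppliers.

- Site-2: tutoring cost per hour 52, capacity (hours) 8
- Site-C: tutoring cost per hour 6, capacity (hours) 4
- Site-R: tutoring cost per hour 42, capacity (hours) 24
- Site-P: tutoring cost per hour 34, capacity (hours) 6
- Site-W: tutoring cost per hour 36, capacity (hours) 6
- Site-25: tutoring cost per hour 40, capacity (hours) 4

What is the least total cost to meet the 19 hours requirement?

564

Use suppliers in increasing cost order.
Take 4 from Site-C at 6 ; need 15 more.
Site-P at 34: take all 6 hours ; 9 still needed.
Site-W (36): use full 6 ; 3 hours to go.
Take 3 from Site-25 at 40 to finish.
Site-R, Site-2: unused.
Cost = 4×6 + 6×34 + 6×36 + 3×40 = 564.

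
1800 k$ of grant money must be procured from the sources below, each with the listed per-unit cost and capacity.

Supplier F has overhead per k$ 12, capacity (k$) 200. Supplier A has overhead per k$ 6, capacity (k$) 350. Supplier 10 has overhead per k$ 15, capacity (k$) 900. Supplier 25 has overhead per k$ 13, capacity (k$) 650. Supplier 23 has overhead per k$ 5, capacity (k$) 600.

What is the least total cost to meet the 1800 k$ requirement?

15950

Use sources in increasing cost order.
Take 600 from Supplier 23 at 5 → need 1200 more.
Supplier A at 6: take all 350 k$ → 850 still needed.
Supplier F at 12: take all 200 k$ → 650 still needed.
Supplier 25 (13): use full 650 → 0 k$ to go.
Supplier 10: unused.
Cost = 600×5 + 350×6 + 200×12 + 650×13 = 15950.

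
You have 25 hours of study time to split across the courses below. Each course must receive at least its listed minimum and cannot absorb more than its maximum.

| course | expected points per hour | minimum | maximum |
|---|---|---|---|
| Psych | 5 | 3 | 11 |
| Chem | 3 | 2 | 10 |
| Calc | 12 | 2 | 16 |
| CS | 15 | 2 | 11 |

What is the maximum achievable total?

294

Meeting every minimum uses 3+2+2+2 = 9 hours, leaving 16.
Rank by expected points per hour: CS 15 > Calc 12 > Psych 5 > Chem 3.
CS: +9 to 11 (cap) ; 7 left.
Only 7 left; Calc takes them to reach 9.
Total = 5×3 + 3×2 + 12×9 + 15×11 = 294.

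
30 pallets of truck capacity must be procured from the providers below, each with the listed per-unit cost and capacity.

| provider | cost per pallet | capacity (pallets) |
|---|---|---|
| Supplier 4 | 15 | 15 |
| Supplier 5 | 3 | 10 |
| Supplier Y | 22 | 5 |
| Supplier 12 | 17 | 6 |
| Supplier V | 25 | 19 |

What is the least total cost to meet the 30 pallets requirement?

340

Fill from the cheapest provider first.
Supplier 5 at 3: take all 10 pallets ; 20 still needed.
Supplier 4 at 15: take all 15 pallets ; 5 still needed.
Take 5 from Supplier 12 at 17 to finish.
Supplier Y, Supplier V: unused.
Cost = 10×3 + 15×15 + 5×17 = 340.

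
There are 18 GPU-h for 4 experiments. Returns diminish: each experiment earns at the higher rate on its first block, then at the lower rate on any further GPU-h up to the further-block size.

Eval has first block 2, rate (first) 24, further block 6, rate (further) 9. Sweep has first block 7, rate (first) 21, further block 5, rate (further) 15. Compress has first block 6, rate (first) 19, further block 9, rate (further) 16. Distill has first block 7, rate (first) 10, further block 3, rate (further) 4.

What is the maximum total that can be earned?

Treat each block as its own option and order by rate: Eval/tier1 24 > Sweep/tier1 21 > Compress/tier1 19 > Compress/tier2 16 > Sweep/tier2 15 > Distill/tier1 10 > Eval/tier2 9 > Distill/tier2 4.
Eval tier1 at 24: fill all 2 — 16 left.
Sweep tier1 at 21: fill all 7 — 9 left.
Compress/tier1 (19): +6 — 3 left.
Compress/tier2: +3 of 9 at 16; pool empty.
Total = 24×2 + 21×7 + 19×6 + 16×3 = 357.

357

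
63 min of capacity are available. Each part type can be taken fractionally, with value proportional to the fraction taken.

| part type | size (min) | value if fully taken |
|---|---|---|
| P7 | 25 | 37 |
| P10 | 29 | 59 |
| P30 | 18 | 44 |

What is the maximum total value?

126.68

Rank by value-to-size ratio: P30 44/18≈2.44, P10 59/29≈2.03, P7 37/25≈1.48.
All 18 min of P30 fit (value 44) — 45 remain.
Take all of P10 (29 min, value 59) — 16 min left.
Only 16 min remain; take 16/25 of P7 for value 37×16/25 = 23.68.
Total value = 126.68.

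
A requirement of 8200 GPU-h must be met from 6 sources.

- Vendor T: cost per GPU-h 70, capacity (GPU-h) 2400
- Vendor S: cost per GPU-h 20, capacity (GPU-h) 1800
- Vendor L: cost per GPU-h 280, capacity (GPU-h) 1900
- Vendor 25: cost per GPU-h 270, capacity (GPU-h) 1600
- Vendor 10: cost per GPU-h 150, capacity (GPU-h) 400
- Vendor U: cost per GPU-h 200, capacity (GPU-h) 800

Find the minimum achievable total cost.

1192000

Fill from the cheapest source first.
Take 1800 from Vendor S at 20 ; need 6400 more.
Vendor T (70): use full 2400 ; 4000 GPU-h to go.
Take 400 from Vendor 10 at 150 ; need 3600 more.
Take 800 from Vendor U at 200 ; need 2800 more.
Vendor 25 at 270: take all 1600 GPU-h ; 1200 still needed.
Vendor L at 280: take 1200 of its 1900 ; requirement met.
Cost = 1800×20 + 2400×70 + 400×150 + 800×200 + 1600×270 + 1200×280 = 1192000.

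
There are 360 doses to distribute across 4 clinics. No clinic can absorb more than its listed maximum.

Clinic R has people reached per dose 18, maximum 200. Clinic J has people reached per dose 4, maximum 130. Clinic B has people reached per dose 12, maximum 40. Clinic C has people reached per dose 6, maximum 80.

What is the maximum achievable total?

4720

Order the clinics by people reached per dose: Clinic R 18 > Clinic B 12 > Clinic C 6 > Clinic J 4.
Clinic R: +200 to 200 (cap) — 160 left.
Clinic B takes 40 to reach its cap of 40 — 120 left.
Give Clinic C 80 to hit its cap of 80 — 40 left.
Clinic J: +40 (room for 130) → 40. Pool exhausted.
Total = 18×200 + 4×40 + 12×40 + 6×80 = 4720.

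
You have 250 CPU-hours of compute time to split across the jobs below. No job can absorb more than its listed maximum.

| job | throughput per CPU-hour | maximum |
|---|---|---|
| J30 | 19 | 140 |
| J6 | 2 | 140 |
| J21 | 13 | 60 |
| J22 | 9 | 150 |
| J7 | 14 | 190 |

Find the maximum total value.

4200

Order the jobs by throughput per CPU-hour: J30 19 > J7 14 > J21 13 > J22 9 > J6 2.
Give J30 140 to hit its cap of 140 → 110 left.
J7: +110 (room for 190) → 110. Pool exhausted.
Total = 19×140 + 14×110 = 4200.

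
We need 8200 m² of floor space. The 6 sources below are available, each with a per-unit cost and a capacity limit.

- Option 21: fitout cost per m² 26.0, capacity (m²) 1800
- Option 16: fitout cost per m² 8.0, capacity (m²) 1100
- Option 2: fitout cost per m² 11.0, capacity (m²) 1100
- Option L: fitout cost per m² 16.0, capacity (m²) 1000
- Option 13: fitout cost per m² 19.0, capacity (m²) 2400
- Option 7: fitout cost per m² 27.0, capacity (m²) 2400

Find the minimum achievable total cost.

Fill from the cheapest source first.
Take 1100 from Option 16 at 8.0 — need 7100 more.
Option 2 at 11.0: take all 1100 m² — 6000 still needed.
Take 1000 from Option L at 16.0 — need 5000 more.
Option 13 at 19.0: take all 2400 m² — 2600 still needed.
Option 21 at 26.0: take all 1800 m² — 800 still needed.
Option 7 at 27.0: take 800 of its 2400 — requirement met.
Cost = 1100×8.0 + 1100×11.0 + 1000×16.0 + 2400×19.0 + 1800×26.0 + 800×27.0 = 150900.

150900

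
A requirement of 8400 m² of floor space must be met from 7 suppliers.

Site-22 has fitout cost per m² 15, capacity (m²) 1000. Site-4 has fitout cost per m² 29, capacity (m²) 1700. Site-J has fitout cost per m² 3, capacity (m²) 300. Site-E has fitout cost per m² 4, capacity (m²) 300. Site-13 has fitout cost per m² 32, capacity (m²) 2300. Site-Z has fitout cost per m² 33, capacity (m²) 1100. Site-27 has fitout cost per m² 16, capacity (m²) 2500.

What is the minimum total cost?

189900

Fill from the cheapest supplier first.
Site-J (3): use full 300 → 8100 m² to go.
Take 300 from Site-E at 4 → need 7800 more.
Take 1000 from Site-22 at 15 → need 6800 more.
Site-27 at 16: take all 2500 m² → 4300 still needed.
Take 1700 from Site-4 at 29 → need 2600 more.
Take 2300 from Site-13 at 32 → need 300 more.
Take 300 from Site-Z at 33 to finish.
Cost = 300×3 + 300×4 + 1000×15 + 2500×16 + 1700×29 + 2300×32 + 300×33 = 189900.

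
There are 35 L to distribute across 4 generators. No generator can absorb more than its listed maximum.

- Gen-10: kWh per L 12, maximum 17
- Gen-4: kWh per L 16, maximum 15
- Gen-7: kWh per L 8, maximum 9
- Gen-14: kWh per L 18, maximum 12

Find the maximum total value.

552

Rank by kWh per L: Gen-14 18 > Gen-4 16 > Gen-10 12 > Gen-7 8.
Give Gen-14 12 to hit its cap of 12 ; 23 left.
Give Gen-4 15 to hit its cap of 15 ; 8 left.
Gen-10 has room for 17 but only 8 remain, so it gets 8.
Total = 12×8 + 16×15 + 18×12 = 552.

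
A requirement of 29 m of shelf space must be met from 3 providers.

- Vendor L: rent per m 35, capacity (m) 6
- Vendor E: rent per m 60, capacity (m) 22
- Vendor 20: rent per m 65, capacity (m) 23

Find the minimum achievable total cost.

1595

Fill from the cheapest provider first.
Take 6 from Vendor L at 35 — need 23 more.
Vendor E at 60: take all 22 m — 1 still needed.
Take 1 from Vendor 20 at 65 to finish.
Cost = 6×35 + 22×60 + 1×65 = 1595.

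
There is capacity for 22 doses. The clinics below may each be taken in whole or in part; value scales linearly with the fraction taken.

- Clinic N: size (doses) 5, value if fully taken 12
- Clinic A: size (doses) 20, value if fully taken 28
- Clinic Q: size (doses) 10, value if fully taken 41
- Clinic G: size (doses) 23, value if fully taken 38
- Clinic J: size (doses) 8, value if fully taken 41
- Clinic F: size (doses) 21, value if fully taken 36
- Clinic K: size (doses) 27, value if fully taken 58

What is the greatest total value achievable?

91.6

Rank by value-to-size ratio: Clinic J 41/8≈5.12, Clinic Q 41/10≈4.1, Clinic N 12/5≈2.4, Clinic K 58/27≈2.15, Clinic F 36/21≈1.71, Clinic G 38/23≈1.65, Clinic A 28/20≈1.4.
Clinic J: take in full, 8 doses for value 41 — 14 left.
Clinic Q: take in full, 10 doses for value 41 — 4 left.
Fill the last 4 doses with part of Clinic N: 4/5 of it earns 9.6.
Total value = 91.6.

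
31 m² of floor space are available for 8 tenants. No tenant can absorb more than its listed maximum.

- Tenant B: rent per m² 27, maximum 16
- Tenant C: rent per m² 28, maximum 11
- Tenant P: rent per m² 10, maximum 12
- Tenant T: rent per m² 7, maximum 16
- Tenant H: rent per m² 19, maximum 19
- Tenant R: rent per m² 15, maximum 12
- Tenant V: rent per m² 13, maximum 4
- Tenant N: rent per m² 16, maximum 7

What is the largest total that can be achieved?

816

Highest rent per m² first: Tenant C 28 > Tenant B 27 > Tenant H 19 > Tenant N 16 > Tenant R 15 > Tenant V 13 > Tenant P 10 > Tenant T 7.
Tenant C takes 11 to reach its cap of 11 — 20 left.
Tenant B: +16 to 16 (cap) — 4 left.
Tenant H has room for 19 but only 4 remain, so it gets 4.
Total = 27×16 + 28×11 + 19×4 = 816.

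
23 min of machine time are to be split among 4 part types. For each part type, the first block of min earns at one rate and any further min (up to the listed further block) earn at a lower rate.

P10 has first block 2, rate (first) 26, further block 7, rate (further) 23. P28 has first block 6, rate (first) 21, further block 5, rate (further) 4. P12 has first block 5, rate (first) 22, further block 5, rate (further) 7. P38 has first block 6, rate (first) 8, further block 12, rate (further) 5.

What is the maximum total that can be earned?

Treat each block as its own option and order by rate: P10/first 26 > P10/second 23 > P12/first 22 > P28/first 21 > P38/first 8 > P12/second 7 > P38/second 5 > P28/second 4.
P10/first (26): +2 — 21 left.
Fill P10 second block (7 at 23) — 14 left.
Fill P12 first block (5 at 22) — 9 left.
P28/first (21): +6 — 3 left.
P38 first at 8: only 3 left, fill 3.
Total = 26×2 + 23×7 + 22×5 + 21×6 + 8×3 = 473.

473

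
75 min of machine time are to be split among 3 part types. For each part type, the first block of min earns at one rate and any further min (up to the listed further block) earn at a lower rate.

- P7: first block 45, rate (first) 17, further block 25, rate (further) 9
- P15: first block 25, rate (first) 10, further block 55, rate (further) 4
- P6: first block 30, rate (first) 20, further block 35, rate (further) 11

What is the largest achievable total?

Rank every tier by rate: P6/tier1 20 > P7/tier1 17 > P6/tier2 11 > P15/tier1 10 > P7/tier2 9 > P15/tier2 4.
Fill P6 tier1 block (30 at 20) → 45 left.
Fill P7 tier1 block (45 at 17) → 0 left.
Total = 20×30 + 17×45 = 1365.

1365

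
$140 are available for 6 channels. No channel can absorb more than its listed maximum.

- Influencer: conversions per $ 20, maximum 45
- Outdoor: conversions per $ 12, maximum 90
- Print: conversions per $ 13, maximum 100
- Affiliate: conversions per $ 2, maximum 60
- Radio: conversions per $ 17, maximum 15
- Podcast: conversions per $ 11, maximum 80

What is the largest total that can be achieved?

Order the channels by conversions per $: Influencer 20 > Radio 17 > Print 13 > Outdoor 12 > Podcast 11 > Affiliate 2.
Give Influencer 45 to hit its cap of 45 ; 95 left.
Radio takes 15 to reach its cap of 15 ; 80 left.
Only 80 left; Print takes them to reach 80.
Total = 20×45 + 13×80 + 17×15 = 2195.

2195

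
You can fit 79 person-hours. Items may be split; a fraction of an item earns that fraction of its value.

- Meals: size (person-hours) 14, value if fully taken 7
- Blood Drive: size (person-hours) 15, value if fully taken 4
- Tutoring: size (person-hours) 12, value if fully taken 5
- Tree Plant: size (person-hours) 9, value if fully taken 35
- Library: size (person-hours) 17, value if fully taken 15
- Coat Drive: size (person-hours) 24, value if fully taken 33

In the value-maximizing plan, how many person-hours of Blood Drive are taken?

3

Sort by value density: Tree Plant 35/9≈3.89, Coat Drive 33/24≈1.38, Library 15/17≈0.882, Meals 7/14≈0.5, Tutoring 5/12≈0.417, Blood Drive 4/15≈0.267.
Take all of Tree Plant (9 person-hours, value 35) — 70 person-hours left.
All 24 person-hours of Coat Drive fit (value 33) — 46 remain.
Take all of Library (17 person-hours, value 15) — 29 person-hours left.
Meals: take in full, 14 person-hours for value 7 — 15 left.
All 12 person-hours of Tutoring fit (value 5) — 3 remain.
3 person-hours left: a 3/15 share of Blood Drive gives 4×3/15 = 0.8.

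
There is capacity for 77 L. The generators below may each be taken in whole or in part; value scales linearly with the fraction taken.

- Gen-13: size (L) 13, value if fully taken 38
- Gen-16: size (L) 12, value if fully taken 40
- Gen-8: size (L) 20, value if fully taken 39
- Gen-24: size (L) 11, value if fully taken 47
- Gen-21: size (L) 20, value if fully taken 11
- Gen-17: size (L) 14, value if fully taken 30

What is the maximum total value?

Best value per unit of size first: Gen-24 47/11≈4.27, Gen-16 40/12≈3.33, Gen-13 38/13≈2.92, Gen-17 30/14≈2.14, Gen-8 39/20≈1.95, Gen-21 11/20≈0.55.
Gen-24: take in full, 11 L for value 47 → 66 left.
Take all of Gen-16 (12 L, value 40) → 54 L left.
Take all of Gen-13 (13 L, value 38) → 41 L left.
All 14 L of Gen-17 fit (value 30) → 27 remain.
Take all of Gen-8 (20 L, value 39) → 7 L left.
Only 7 L remain; take 7/20 of Gen-21 for value 11×7/20 = 3.85.
Total value = 197.85.

197.85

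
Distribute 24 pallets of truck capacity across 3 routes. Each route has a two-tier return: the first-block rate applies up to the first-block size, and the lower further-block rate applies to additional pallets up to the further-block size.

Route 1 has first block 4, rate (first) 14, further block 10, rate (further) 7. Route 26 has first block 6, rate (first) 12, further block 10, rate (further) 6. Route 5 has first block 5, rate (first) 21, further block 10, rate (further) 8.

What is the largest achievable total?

Rank every tier by rate: Route 5/first 21 > Route 1/first 14 > Route 26/first 12 > Route 5/second 8 > Route 1/second 7 > Route 26/second 6.
Route 5 first at 21: fill all 5 ; 19 left.
Route 1/first (14): +4 ; 15 left.
Route 26/first (12): +6 ; 9 left.
9 remain; put them into Route 5 second at 8.
Total = 21×5 + 14×4 + 12×6 + 8×9 = 305.

305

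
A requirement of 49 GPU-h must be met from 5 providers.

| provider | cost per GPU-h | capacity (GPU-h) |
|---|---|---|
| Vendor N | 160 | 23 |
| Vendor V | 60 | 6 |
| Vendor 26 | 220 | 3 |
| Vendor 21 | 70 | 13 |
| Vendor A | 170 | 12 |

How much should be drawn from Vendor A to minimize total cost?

7

Cheapest first:
Vendor V at 60: take all 6 GPU-h ; 43 still needed.
Vendor 21 at 70: take all 13 GPU-h ; 30 still needed.
Take 23 from Vendor N at 160 ; need 7 more.
Take 7 from Vendor A at 170 to finish.
Vendor 26: unused.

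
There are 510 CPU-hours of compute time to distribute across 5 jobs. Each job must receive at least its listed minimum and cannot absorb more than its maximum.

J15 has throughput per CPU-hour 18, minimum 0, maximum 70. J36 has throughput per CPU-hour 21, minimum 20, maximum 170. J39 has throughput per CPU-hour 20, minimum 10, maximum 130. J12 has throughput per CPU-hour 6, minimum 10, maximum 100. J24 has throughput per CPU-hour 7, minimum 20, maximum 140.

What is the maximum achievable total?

Meeting every minimum uses 0+20+10+10+20 = 60 CPU-hours, leaving 450.
Highest throughput per CPU-hour first: J36 21 > J39 20 > J15 18 > J24 7 > J12 6.
J36 takes 150 more to reach its cap of 170 ; 300 left.
J39: +120 to 130 (cap) ; 180 left.
J15 takes 70 more to reach its cap of 70 ; 110 left.
Only 110 left; J24 takes them to reach 130.
Total = 18×70 + 21×170 + 20×130 + 6×10 + 7×130 = 8400.

8400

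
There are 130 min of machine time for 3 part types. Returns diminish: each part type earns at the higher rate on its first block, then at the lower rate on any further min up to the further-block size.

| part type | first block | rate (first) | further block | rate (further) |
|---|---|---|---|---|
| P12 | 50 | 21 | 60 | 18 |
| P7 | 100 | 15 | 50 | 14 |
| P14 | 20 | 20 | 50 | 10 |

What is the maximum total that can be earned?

Order all 6 blocks by rate: P12/tier1 21 > P14/tier1 20 > P12/tier2 18 > P7/tier1 15 > P7/tier2 14 > P14/tier2 10.
Fill P12 tier1 block (50 at 21) ; 80 left.
P14 tier1 at 20: fill all 20 ; 60 left.
Fill P12 tier2 block (60 at 18) ; 0 left.
Total = 21×50 + 20×20 + 18×60 = 2530.

2530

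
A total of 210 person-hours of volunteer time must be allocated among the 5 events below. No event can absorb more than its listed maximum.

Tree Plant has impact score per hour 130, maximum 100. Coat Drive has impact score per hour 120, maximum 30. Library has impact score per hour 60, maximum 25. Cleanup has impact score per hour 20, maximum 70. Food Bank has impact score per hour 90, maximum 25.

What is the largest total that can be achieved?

Order the events by impact score per hour: Tree Plant 130 > Coat Drive 120 > Food Bank 90 > Library 60 > Cleanup 20.
Give Tree Plant 100 to hit its cap of 100 ; 110 left.
Coat Drive takes 30 to reach its cap of 30 ; 80 left.
Give Food Bank 25 to hit its cap of 25 ; 55 left.
Library: +25 to 25 (cap) ; 30 left.
Cleanup has room for 70 but only 30 remain, so it gets 30.
Total = 130×100 + 120×30 + 60×25 + 20×30 + 90×25 = 20950.

20950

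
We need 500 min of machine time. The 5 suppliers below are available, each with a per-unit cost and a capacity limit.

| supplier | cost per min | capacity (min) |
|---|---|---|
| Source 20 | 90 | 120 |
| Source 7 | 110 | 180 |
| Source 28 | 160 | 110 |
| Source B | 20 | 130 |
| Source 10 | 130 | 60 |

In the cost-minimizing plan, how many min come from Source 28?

Use suppliers in increasing cost order.
Take 130 from Source B at 20 → need 370 more.
Source 20 (90): use full 120 → 250 min to go.
Source 7 at 110: take all 180 min → 70 still needed.
Source 10 (130): use full 60 → 10 min to go.
Source 28 (160): take the remaining 10 → done.

10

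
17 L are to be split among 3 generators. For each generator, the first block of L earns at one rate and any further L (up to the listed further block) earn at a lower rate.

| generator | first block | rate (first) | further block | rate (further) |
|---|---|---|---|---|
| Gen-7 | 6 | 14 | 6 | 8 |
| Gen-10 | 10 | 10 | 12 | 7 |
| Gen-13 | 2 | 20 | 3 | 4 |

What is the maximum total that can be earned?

214

Rank every tier by rate: Gen-13/first 20 > Gen-7/first 14 > Gen-10/first 10 > Gen-7/second 8 > Gen-10/second 7 > Gen-13/second 4.
Gen-13/first (20): +2 → 15 left.
Fill Gen-7 first block (6 at 14) → 9 left.
Gen-10 first at 10: only 9 left, fill 9.
Total = 20×2 + 14×6 + 10×9 = 214.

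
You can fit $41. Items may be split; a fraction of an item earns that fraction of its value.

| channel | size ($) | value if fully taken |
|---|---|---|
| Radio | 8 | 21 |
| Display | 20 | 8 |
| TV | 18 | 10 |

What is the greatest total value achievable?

37

Rank by value-to-size ratio: Radio 21/8≈2.62, TV 10/18≈0.556, Display 8/20≈0.4.
Radio: take in full, 8 $ for value 21 → 33 left.
Take all of TV (18 $, value 10) → 15 $ left.
Only 15 $ remain; take 15/20 of Display for value 8×15/20 = 6.
Total value = 37.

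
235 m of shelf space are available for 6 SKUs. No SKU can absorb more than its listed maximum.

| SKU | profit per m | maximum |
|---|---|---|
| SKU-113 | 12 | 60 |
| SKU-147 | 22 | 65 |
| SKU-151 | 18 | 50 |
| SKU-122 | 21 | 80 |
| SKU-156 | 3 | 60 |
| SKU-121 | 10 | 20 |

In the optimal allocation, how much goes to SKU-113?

40

Rank by profit per m: SKU-147 22 > SKU-122 21 > SKU-151 18 > SKU-113 12 > SKU-121 10 > SKU-156 3.
SKU-147 takes 65 to reach its cap of 65 → 170 left.
Give SKU-122 80 to hit its cap of 80 → 90 left.
SKU-151: +50 to 50 (cap) → 40 left.
Only 40 left; SKU-113 takes them to reach 40.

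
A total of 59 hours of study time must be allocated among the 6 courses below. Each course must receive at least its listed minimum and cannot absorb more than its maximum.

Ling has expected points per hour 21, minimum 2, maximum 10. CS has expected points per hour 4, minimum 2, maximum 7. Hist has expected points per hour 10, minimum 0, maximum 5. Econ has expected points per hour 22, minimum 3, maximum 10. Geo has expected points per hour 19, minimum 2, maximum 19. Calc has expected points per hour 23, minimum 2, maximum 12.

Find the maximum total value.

1129

Meeting every minimum uses 2+2+0+3+2+2 = 11 hours, leaving 48.
Rank by expected points per hour: Calc 23 > Econ 22 > Ling 21 > Geo 19 > Hist 10 > CS 4.
Give Calc 10 more to hit its cap of 12 → 38 left.
Econ: +7 to 10 (cap) → 31 left.
Give Ling 8 more to hit its cap of 10 → 23 left.
Geo takes 17 more to reach its cap of 19 → 6 left.
Hist: +5 to 5 (cap) → 1 left.
CS: +1 (room for 5) → 3. Pool exhausted.
Total = 21×10 + 4×3 + 10×5 + 22×10 + 19×19 + 23×12 = 1129.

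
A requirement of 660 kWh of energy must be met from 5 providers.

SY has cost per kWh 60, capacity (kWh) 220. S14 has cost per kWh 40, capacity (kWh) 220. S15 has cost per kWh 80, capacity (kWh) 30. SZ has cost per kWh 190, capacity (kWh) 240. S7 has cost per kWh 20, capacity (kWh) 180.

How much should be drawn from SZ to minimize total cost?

10

Fill from the cheapest provider first.
S7 at 20: take all 180 kWh — 480 still needed.
Take 220 from S14 at 40 — need 260 more.
SY at 60: take all 220 kWh — 40 still needed.
S15 (80): use full 30 — 10 kWh to go.
SZ (190): take the remaining 10 — done.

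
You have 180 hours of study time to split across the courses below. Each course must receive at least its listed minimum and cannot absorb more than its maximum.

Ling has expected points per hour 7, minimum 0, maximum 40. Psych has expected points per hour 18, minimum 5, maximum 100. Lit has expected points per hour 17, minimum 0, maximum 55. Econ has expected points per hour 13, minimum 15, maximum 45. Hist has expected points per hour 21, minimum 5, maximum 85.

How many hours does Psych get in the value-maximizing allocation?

Meeting every minimum uses 0+5+0+15+5 = 25 hours, leaving 155.
Rank by expected points per hour: Hist 21 > Psych 18 > Lit 17 > Econ 13 > Ling 7.
Hist: +80 to 85 (cap) — 75 left.
Psych has room for 95 more but only 75 remain, so it gets 80.

80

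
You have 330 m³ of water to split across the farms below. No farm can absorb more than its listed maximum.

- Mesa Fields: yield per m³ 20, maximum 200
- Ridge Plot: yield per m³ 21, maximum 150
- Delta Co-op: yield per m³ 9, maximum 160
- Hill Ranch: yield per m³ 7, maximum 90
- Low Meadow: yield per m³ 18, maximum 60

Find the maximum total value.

Order the farms by yield per m³: Ridge Plot 21 > Mesa Fields 20 > Low Meadow 18 > Delta Co-op 9 > Hill Ranch 7.
Ridge Plot takes 150 to reach its cap of 150 ; 180 left.
Mesa Fields: +180 (room for 200) → 180. Pool exhausted.
Total = 20×180 + 21×150 = 6750.

6750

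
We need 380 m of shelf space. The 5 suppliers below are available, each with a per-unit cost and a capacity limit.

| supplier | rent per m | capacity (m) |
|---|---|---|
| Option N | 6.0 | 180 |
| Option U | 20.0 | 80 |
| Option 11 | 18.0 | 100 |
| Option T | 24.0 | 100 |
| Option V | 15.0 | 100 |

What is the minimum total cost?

Cheapest first:
Take 180 from Option N at 6.0 — need 200 more.
Option V at 15.0: take all 100 m — 100 still needed.
Option 11 at 18.0: take all 100 m — 0 still needed.
Option U, Option T: unused.
Cost = 180×6.0 + 100×15.0 + 100×18.0 = 4380.

4380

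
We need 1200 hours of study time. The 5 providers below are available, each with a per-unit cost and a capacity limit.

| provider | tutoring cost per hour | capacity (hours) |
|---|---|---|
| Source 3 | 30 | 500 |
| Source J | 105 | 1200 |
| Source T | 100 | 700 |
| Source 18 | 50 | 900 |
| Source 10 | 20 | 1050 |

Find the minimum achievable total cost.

Use providers in increasing cost order.
Take 1050 from Source 10 at 20 — need 150 more.
Source 3 (30): take the remaining 150 — done.
Source 18, Source T, Source J: unused.
Cost = 1050×20 + 150×30 = 25500.

25500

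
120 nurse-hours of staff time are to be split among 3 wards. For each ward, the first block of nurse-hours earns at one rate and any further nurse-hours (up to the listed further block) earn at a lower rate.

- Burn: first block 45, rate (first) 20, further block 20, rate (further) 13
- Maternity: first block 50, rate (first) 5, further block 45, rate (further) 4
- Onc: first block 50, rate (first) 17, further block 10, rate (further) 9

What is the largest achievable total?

2055

Treat each block as its own option and order by rate: Burn/first 20 > Onc/first 17 > Burn/second 13 > Onc/second 9 > Maternity/first 5 > Maternity/second 4.
Burn/first (20): +45 ; 75 left.
Fill Onc first block (50 at 17) ; 25 left.
Burn second at 13: fill all 20 ; 5 left.
Onc second at 9: only 5 left, fill 5.
Total = 20×45 + 17×50 + 13×20 + 9×5 = 2055.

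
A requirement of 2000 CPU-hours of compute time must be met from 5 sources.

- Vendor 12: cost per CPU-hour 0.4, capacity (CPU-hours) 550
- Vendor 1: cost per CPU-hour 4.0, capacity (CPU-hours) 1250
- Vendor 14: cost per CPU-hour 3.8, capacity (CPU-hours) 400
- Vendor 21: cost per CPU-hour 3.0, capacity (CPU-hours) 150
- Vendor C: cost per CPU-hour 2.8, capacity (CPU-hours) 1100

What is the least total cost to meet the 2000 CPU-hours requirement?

4510

Cheapest first:
Take 550 from Vendor 12 at 0.4 — need 1450 more.
Take 1100 from Vendor C at 2.8 — need 350 more.
Vendor 21 at 3.0: take all 150 CPU-hours — 200 still needed.
Vendor 14 at 3.8: take 200 of its 400 — requirement met.
Vendor 1: unused.
Cost = 550×0.4 + 1100×2.8 + 150×3.0 + 200×3.8 = 4510.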